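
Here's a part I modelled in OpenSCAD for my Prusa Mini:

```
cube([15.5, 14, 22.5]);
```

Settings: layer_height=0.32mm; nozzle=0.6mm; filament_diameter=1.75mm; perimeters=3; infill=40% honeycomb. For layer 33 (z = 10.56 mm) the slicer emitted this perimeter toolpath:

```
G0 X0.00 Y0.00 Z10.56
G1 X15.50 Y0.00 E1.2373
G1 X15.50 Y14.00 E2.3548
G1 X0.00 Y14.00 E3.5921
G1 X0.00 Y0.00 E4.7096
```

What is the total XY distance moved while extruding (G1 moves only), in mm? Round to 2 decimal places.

59.00 mm

Sum the Euclidean lengths of each G1 segment: total = 59.00 mm.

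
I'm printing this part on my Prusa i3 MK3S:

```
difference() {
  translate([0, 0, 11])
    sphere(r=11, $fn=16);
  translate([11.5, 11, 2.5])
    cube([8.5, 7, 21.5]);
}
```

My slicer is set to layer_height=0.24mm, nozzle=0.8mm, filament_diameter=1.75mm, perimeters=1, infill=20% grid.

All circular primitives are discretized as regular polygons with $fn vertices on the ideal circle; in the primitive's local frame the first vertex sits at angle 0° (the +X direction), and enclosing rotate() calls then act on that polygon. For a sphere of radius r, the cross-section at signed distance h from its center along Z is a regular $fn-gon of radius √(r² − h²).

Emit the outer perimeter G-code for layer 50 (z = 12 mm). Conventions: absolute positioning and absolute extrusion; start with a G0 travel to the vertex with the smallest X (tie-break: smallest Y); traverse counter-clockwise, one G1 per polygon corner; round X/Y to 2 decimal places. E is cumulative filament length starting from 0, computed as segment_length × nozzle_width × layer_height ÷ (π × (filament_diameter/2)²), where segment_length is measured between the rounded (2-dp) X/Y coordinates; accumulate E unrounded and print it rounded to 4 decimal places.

At z = 12 mm: the r=11 sphere contributes a regular 16-gon of circumradius √(11²−1²) = 10.954; the cube at (11.5, 11) (footprint 8.5×7) is included at this height; Taking the first minus the rest: starting from the r=11 sphere, the 8.5×7 cube at (11.5, 11) misses the remaining region (no effect) — 1 connected region. The outline is a single polygon with 16 vertices. Extrusion per mm of travel: 0.8 × 0.24 / (π × 0.875²) = 0.079824. Accumulating E over each segment gives final E = 5.4588.

G0 X-10.95 Y0.00 Z12.00
G1 X-10.12 Y-4.19 E0.3410
G1 X-7.75 Y-7.75 E0.6824
G1 X-4.19 Y-10.12 E1.0237
G1 X0.00 Y-10.95 E1.3647
G1 X4.19 Y-10.12 E1.7057
G1 X7.75 Y-7.75 E2.0471
G1 X10.12 Y-4.19 E2.3884
G1 X10.95 Y0.00 E2.7294
G1 X10.12 Y4.19 E3.0704
G1 X7.75 Y7.75 E3.4118
G1 X4.19 Y10.12 E3.7531
G1 X0.00 Y10.95 E4.0941
G1 X-4.19 Y10.12 E4.4351
G1 X-7.75 Y7.75 E4.7765
G1 X-10.12 Y4.19 E5.1178
G1 X-10.95 Y0.00 E5.4588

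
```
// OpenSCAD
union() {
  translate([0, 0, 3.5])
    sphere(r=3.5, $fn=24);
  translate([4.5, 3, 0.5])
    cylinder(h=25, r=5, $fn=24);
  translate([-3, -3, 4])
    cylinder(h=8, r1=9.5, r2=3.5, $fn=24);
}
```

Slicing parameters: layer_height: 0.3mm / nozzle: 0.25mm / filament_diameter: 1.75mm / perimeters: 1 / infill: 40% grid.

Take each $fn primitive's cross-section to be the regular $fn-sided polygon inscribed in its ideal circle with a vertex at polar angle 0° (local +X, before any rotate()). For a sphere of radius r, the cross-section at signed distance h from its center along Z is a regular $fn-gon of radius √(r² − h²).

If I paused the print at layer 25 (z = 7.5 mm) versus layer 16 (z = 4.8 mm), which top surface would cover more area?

layer 16 (z = 4.8 mm)

Layer 25 (z = 7.5): the sphere is not intersected at this z (|z−center|=4.000 > r=3.5); the cylinder at (4.5, 3): section is a regular 24-gon, circumradius r=5 (area = (24/2)·5.000²·sin(360°/24) = 77.65 mm²); the cone at (-3, -3): at t=0.438 of its height the radius interpolates to r₁+(r₂−r₁)t = 6.875, giving a regular 24-gon of that circumradius (area = (24/2)·6.875²·sin(360°/24) = 146.80 mm²); Merging all regions: the regions partially overlap — summed areas 224.44 mm² minus the doubly-counted overlap 10.13 mm² gives 214.31 mm² — area = 214.31 mm². So its area = 214.31 mm². Layer 16 (z = 4.8): the sphere: section is a regular 24-gon, circumradius = √(r²−h²) = √(3.5²−1.3²) = 3.250 (area = (24/2)·3.250²·sin(360°/24) = 32.80 mm²); the r=5 cylinder at (4.5, 3) gives a regular 24-gon of circumradius 5 (constant along its height) (area = (24/2)·5.000²·sin(360°/24) = 77.65 mm²); the cone at (-3, -3) contributes a regular 24-gon of circumradius 8.900 (interpolated between r1=9.5 and r2=3.5 at t=0.100) (area = (24/2)·8.900²·sin(360°/24) = 246.01 mm²); Combining (union): the regions partially overlap — summed areas 356.46 mm² minus the doubly-counted overlap 59.89 mm² gives 296.56 mm² — area = 296.56 mm². So its area = 296.56 mm². Layer 16 is larger (296.56 vs 214.31 mm²).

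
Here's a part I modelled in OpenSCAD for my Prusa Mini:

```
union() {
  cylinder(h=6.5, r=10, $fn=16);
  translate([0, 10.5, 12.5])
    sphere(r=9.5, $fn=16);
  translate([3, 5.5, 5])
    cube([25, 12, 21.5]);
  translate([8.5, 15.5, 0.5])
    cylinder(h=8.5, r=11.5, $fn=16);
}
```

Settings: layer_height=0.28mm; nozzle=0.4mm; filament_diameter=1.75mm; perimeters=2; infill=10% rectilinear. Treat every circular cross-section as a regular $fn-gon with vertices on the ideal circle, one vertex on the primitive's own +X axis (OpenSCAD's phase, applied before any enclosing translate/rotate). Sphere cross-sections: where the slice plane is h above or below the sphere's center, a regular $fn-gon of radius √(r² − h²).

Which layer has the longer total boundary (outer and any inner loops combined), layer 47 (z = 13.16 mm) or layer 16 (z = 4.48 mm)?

layer 16 (z = 4.48 mm)

Layer 47 (z = 13.16): the cylinder does not reach this height (z outside [0, 6.5]); the r=9.5 sphere at (0, 10.5) slices to a regular 16-gon of circumradius 9.477 (√(r²−h²) with h=0.66 from center) (perimeter = 2·16·9.477·sin(180°/16) = 59.16 mm); the cube at (3, 5.5) (footprint 25×12) is included at this height (perimeter 74.00 mm); the cylinder at (8.5, 15.5) is not intersected at this z (z outside [0.5, 9]); Combining (union): the regions partially overlap (shared area 67.22 mm²), so the edge portions inside another operand are dropped and the merged outline is re-measured after clipping — boundary = 99.79 mm. So its perimeter = 99.79 mm. Layer 16 (z = 4.48): the r=10 cylinder gives a regular 16-gon of circumradius 10 (constant along its height) (perimeter = 2·16·10.000·sin(180°/16) = 62.43 mm); the r=9.5 sphere at (0, 10.5) slices to a regular 16-gon of circumradius 5.092 (√(r²−h²) with h=8.02 from center) (perimeter = 2·16·5.092·sin(180°/16) = 31.79 mm); the cube at (3, 5.5) is not intersected at this z (z outside [5, 26.5]); the r=11.5 cylinder at (8.5, 15.5) contributes a regular 16-gon of circumradius 11.5 (perimeter = 2·16·11.500·sin(180°/16) = 71.79 mm); Merging all regions: the regions partially overlap (shared area 95.21 mm²), so the edge portions inside another operand are dropped and the merged outline is re-measured after clipping — boundary = 107.07 mm. So its perimeter = 107.07 mm. Layer 16 is larger (107.07 vs 99.79 mm).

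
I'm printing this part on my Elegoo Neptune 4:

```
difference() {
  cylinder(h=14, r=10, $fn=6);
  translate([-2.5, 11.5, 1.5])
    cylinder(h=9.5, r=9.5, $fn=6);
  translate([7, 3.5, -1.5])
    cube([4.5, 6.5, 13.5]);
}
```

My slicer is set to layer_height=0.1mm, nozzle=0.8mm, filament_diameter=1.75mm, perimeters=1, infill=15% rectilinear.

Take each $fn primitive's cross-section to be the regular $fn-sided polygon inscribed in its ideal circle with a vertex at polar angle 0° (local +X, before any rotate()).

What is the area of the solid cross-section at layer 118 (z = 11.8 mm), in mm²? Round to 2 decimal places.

258.98 mm²

At z = 11.8 mm: the r=10 cylinder gives a regular 6-gon of circumradius 10 (constant along its height) (area = (6/2)·10.000²·sin(360°/6) = 259.81 mm²); the cylinder at (-2.5, 11.5) is absent (z outside [1.5, 11]); the 4.5×6.5 cube at (7, 3.5) contributes its full rectangle (area 29.25 mm²); Taking the first minus the rest: starting from the r=10 cylinder (259.81 mm²), the 4.5×6.5 cube at (7, 3.5) partially overlaps it — only the 0.83 mm² overlap (of its 29.25 mm²) is removed, clipping the outline — area = 258.98 mm². Overall, the cross-section is a single solid region. Net area = 258.98 mm².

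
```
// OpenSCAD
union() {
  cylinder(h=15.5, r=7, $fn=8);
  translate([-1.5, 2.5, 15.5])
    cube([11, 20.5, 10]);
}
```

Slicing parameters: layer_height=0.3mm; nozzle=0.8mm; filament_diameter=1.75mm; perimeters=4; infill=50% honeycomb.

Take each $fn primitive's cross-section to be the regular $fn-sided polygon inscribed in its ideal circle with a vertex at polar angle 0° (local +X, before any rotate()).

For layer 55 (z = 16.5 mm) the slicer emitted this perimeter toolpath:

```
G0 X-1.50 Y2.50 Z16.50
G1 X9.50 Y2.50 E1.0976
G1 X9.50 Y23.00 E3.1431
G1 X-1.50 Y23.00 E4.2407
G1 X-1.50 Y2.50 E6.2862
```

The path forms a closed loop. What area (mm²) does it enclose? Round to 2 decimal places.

225.50 mm²

Apply the shoelace formula to the sequence of (X, Y) vertices; enclosed area = 225.50 mm².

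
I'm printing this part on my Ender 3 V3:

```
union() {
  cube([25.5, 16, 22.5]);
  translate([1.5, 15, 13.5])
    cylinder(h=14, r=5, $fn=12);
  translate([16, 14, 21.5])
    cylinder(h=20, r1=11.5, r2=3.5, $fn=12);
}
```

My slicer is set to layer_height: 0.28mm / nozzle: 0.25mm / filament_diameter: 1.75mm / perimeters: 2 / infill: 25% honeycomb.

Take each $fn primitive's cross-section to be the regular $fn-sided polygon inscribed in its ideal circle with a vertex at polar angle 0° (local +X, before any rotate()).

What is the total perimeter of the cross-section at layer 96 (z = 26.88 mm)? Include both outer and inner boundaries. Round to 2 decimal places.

89.12 mm

At z = 26.88 mm: the cube is absent (z outside [0, 22.5]); the r=5 cylinder at (1.5, 15) gives a regular 12-gon of circumradius 5 (constant along its height) (perimeter = 2·12·5.000·sin(180°/12) = 31.06 mm); the cone at (16, 14): at t=0.269 of its height the radius interpolates to r₁+(r₂−r₁)t = 9.348, giving a regular 12-gon of that circumradius (perimeter = 2·12·9.348·sin(180°/12) = 58.07 mm); Taking the union: the 2 present regions are separate (no shared area or edge), so areas and boundary lengths simply add and each stays a separate island — boundary = 89.12 mm. Overall, the cross-section has 2 separate islands. Total boundary length (outer) = 89.12 mm.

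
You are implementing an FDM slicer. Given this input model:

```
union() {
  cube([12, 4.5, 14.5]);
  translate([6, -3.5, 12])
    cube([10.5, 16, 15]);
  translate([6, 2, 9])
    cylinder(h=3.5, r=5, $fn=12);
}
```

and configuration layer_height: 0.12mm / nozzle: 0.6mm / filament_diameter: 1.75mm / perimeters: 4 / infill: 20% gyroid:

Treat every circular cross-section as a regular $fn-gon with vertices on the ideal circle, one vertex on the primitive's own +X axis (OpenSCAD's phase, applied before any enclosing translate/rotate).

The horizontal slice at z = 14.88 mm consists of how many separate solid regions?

1

At z = 14.88 mm: the cube is not intersected at this z (z outside [0, 14.5]); the cube at (6, -3.5) (footprint 10.5×16) is included at this height; the cylinder at (6, 2) is not intersected at this z (z outside [9, 12.5]); Taking the union: only the 10.5×16 cube at (6, -3.5) is present, so the union is just that shape — 1 connected region. The result has 1 disconnected region.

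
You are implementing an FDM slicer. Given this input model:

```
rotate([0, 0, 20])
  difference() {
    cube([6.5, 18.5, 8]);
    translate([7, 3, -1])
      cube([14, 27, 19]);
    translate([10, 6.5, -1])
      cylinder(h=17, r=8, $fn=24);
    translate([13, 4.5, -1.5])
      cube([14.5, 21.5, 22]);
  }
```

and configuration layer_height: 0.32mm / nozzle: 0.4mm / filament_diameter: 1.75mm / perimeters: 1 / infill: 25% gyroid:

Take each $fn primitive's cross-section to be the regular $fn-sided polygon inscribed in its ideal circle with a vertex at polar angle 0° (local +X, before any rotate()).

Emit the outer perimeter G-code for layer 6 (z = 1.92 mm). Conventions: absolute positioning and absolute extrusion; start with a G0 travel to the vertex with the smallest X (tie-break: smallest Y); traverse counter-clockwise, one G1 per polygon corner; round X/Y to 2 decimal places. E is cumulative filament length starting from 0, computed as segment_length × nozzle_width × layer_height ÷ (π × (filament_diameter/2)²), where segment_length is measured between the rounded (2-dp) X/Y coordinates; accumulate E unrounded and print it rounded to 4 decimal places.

G0 X-6.33 Y17.38 Z1.92
G1 X0.00 Y0.00 E0.9843
G1 X5.11 Y1.86 E1.2737
G1 X3.79 Y2.28 E1.3474
G1 X2.03 Y3.40 E1.4585
G1 X0.62 Y4.94 E1.5696
G1 X-0.34 Y6.79 E1.6805
G1 X-0.80 Y8.83 E1.7918
G1 X-0.70 Y10.92 E1.9031
G1 X-0.08 Y12.91 E2.0140
G1 X1.05 Y14.67 E2.1253
G1 X1.44 Y15.04 E2.1540
G1 X-0.22 Y19.61 E2.4127
G1 X-6.33 Y17.38 E2.7588

At z = 1.92 mm: the 6.5×18.5 cube contributes its full rectangle; the cube at (7, 3) is present — its section is the full 14×27 rectangle; the r=8 cylinder at (10, 6.5) contributes a regular 24-gon of circumradius 8; the 14.5×21.5 cube at (13, 4.5) contributes its full rectangle; Subtracting the remaining from the first: starting from the 6.5×18.5 cube, the 14×27 cube at (7, 3) misses the remaining region (no effect); the r=8 cylinder at (10, 6.5) partially overlaps it — only the 45.19 mm² overlap (of its 198.77 mm²) is removed, clipping the outline; the 14.5×21.5 cube at (13, 4.5) misses the remaining region (no effect) — 1 connected region; (whole slice rotated 20° about Z — lengths, areas and connectivity unchanged). The outline is a single polygon with 13 vertices. Extrusion per mm of travel: 0.4 × 0.32 / (π × 0.875²) = 0.053216. Accumulating E over each segment gives final E = 2.7588.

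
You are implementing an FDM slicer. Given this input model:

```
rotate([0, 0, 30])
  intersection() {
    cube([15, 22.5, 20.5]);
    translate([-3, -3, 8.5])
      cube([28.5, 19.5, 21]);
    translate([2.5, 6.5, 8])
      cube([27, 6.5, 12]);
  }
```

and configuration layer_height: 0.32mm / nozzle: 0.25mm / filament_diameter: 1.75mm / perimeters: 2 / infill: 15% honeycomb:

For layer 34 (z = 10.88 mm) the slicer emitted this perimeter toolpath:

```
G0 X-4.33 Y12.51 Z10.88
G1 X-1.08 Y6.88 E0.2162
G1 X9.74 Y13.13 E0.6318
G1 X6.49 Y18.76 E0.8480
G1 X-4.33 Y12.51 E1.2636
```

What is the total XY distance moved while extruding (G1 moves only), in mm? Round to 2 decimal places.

37.99 mm

Sum the Euclidean lengths of each G1 segment: total = 37.99 mm.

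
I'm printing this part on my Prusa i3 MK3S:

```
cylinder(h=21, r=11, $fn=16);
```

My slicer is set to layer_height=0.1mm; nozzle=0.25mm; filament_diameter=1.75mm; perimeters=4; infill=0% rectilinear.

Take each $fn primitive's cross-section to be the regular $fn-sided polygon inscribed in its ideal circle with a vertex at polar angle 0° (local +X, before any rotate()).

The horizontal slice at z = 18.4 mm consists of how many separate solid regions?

1

At z = 18.4 mm: the r=11 cylinder gives a regular 16-gon of circumradius 11 (constant along its height). The result has 1 disconnected region.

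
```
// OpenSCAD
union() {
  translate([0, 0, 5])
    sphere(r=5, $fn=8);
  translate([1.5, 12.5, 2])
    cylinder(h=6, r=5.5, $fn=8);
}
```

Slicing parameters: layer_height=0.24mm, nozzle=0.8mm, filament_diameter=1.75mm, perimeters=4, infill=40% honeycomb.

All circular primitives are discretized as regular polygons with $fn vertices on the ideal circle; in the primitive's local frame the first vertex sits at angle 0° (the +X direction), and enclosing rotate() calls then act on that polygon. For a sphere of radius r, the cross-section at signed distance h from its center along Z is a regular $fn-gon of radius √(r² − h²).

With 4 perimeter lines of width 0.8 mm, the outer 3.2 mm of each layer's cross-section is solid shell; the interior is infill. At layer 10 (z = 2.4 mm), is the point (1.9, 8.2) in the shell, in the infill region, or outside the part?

shell

At z = 2.4 mm: the sphere: section is a regular 8-gon, circumradius = √(r²−h²) = √(5²−2.6²) = 4.271; the r=5.5 cylinder at (1.5, 12.5) gives a regular 8-gon of circumradius 5.5 (constant along its height); Taking the union: the 2 present regions are separate (no shared area or edge), so areas and boundary lengths simply add and each stays a separate island — 2 connected regions. Overall, the cross-section has 2 separate islands. The nearest boundary edge runs (5.39, 8.61)→(1.50, 7.00); distance from the point to it = 0.96 mm. (Shell/infill is judged within the island containing the point — the largest one.) The point is inside the cross-section, 0.96 mm from the nearest boundary — within the 3.2 mm shell band (4 × 0.8).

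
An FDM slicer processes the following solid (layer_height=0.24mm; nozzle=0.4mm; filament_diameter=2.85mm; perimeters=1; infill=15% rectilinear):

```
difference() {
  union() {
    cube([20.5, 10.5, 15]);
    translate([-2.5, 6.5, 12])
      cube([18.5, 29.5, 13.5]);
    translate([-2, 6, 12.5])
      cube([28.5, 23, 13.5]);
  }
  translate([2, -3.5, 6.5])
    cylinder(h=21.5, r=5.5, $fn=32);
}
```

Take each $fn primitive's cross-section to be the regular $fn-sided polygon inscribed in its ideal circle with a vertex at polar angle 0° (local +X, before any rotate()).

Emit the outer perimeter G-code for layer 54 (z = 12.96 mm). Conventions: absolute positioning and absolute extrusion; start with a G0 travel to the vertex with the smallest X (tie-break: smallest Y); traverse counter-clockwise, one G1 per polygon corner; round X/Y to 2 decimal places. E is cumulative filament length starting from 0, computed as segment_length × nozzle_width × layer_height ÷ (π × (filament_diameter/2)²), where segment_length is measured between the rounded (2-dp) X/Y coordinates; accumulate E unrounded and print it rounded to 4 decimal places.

At z = 12.96 mm: the cube (footprint 20.5×10.5) is included at this height; the cube at (-2.5, 6.5) is present — its section is the full 18.5×29.5 rectangle; the 28.5×23 cube at (-2, 6) contributes its full rectangle; Merging all regions: the regions partially overlap (shared area 497.25 mm²), so overlapping operands fuse into one piece — 1 connected region; the cylinder at (2, -3.5): section is a regular 32-gon, circumradius r=5.5; Subtracting the remaining from the first: starting from the result so far, the r=5.5 cylinder at (2, -3.5) partially overlaps it — only the 9.53 mm² overlap (of its 94.42 mm²) is removed, clipping the outline — 1 connected region. The outline is a single polygon with 19 vertices. Extrusion per mm of travel: 0.4 × 0.24 / (π × 1.425²) = 0.015048. Accumulating E over each segment gives final E = 1.9419.

G0 X-2.50 Y6.50 Z12.96
G1 X-2.00 Y6.50 E0.0075
G1 X-2.00 Y6.00 E0.0150
G1 X0.00 Y6.00 E0.0451
G1 X0.00 Y1.61 E0.1112
G1 X0.93 Y1.89 E0.1258
G1 X2.00 Y2.00 E0.1420
G1 X3.07 Y1.89 E0.1582
G1 X4.10 Y1.58 E0.1744
G1 X5.06 Y1.07 E0.1907
G1 X5.89 Y0.39 E0.2069
G1 X6.21 Y0.00 E0.2145
G1 X20.50 Y0.00 E0.4295
G1 X20.50 Y6.00 E0.5198
G1 X26.50 Y6.00 E0.6101
G1 X26.50 Y29.00 E0.9562
G1 X16.00 Y29.00 E1.1142
G1 X16.00 Y36.00 E1.2196
G1 X-2.50 Y36.00 E1.4980
G1 X-2.50 Y6.50 E1.9419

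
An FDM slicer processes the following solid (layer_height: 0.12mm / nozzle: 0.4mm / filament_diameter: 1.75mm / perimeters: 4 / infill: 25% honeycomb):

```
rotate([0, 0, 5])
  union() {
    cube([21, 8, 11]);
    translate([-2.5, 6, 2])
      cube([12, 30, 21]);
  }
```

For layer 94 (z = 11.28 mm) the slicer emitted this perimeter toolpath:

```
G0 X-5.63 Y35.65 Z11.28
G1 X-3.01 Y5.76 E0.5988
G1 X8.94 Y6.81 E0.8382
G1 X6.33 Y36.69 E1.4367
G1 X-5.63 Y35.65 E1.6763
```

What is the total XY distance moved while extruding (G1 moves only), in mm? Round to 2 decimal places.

Sum the Euclidean lengths of each G1 segment: total = 84.00 mm.

84.00 mm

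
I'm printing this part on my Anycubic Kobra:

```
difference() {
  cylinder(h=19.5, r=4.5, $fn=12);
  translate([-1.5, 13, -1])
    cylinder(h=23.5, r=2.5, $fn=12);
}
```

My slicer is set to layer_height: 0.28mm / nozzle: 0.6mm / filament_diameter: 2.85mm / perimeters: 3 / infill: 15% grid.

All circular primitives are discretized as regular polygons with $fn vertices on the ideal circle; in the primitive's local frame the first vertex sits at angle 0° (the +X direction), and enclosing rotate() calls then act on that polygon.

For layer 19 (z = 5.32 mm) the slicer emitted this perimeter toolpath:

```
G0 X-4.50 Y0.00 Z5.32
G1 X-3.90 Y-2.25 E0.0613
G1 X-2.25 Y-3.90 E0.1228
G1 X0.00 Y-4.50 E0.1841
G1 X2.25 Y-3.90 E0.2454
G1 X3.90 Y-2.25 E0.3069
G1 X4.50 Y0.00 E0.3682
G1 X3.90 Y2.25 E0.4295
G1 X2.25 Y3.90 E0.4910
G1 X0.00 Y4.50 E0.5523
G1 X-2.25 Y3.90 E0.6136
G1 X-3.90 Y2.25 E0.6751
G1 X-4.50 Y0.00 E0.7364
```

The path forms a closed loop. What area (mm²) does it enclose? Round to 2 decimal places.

Apply the shoelace formula to the sequence of (X, Y) vertices; enclosed area = 60.79 mm².

60.79 mm²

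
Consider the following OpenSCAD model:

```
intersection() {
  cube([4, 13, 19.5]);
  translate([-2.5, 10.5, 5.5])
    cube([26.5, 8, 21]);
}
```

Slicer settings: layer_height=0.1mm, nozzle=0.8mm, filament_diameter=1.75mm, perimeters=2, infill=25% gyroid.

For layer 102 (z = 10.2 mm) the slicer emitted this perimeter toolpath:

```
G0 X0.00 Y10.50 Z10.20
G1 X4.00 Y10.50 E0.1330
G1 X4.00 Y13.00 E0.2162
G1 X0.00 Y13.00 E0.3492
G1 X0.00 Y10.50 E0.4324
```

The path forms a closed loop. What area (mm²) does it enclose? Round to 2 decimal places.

10.00 mm²

Apply the shoelace formula to the sequence of (X, Y) vertices; enclosed area = 10.00 mm².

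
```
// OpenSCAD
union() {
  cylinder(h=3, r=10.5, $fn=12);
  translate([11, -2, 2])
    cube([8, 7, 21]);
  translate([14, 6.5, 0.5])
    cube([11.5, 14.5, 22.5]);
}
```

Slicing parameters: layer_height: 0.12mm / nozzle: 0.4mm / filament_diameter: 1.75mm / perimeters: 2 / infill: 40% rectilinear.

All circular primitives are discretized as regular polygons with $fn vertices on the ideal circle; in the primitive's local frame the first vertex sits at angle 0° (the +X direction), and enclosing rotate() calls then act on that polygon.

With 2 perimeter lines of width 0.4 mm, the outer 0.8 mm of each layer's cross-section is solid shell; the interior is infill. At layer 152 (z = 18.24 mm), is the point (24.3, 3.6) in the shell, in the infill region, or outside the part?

At z = 18.24 mm: the cylinder is absent (z outside [0, 3]); the 8×7 cube at (11, -2) contributes its full rectangle; the cube at (14, 6.5) is present — its section is the full 11.5×14.5 rectangle; Combining (union): the 2 present regions are separate (no shared area or edge), so areas and boundary lengths simply add and each stays a separate island — 2 connected regions. Overall, the cross-section has 2 separate islands. The nearest boundary edge runs (25.50, 6.50)→(14.00, 6.50); distance from the point to it = 2.90 mm. The point is not inside any of the regions above, so it lies outside the cross-section (2.90 mm from the nearest boundary).

outside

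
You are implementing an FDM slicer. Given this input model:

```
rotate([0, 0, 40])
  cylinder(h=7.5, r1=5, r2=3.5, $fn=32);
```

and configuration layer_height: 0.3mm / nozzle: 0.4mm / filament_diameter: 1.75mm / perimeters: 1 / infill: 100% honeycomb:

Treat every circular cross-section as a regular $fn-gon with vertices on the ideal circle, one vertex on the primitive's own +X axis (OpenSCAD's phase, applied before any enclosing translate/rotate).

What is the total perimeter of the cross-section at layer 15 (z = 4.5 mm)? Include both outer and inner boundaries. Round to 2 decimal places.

25.72 mm

At z = 4.5 mm: the cone contributes a regular 32-gon of circumradius 4.100 (interpolated between r1=5 and r2=3.5 at t=0.600) (perimeter = 2·32·4.100·sin(180°/32) = 25.72 mm); (rotated 40° about Z; rotation is an isometry so areas/perimeters/island counts are preserved). Overall, the cross-section is a single solid region. Total boundary length (outer) = 25.72 mm.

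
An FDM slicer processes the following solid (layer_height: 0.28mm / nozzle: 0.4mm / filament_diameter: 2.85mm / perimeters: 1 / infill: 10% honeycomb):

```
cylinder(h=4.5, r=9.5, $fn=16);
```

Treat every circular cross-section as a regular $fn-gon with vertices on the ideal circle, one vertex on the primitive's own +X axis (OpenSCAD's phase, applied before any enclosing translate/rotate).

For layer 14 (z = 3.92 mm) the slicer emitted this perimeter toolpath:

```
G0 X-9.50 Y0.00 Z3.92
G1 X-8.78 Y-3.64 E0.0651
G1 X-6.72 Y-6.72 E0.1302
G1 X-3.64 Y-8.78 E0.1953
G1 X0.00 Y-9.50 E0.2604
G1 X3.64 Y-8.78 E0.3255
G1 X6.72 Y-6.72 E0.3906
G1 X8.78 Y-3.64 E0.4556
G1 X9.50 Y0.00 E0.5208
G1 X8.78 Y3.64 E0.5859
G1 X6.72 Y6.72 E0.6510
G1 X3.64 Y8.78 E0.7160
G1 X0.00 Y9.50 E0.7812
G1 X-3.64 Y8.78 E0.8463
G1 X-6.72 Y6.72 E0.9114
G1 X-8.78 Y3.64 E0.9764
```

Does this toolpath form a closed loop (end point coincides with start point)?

no

Start point (G0): (-9.50, 0.00). End point (last G1): the path does not return to the start — open.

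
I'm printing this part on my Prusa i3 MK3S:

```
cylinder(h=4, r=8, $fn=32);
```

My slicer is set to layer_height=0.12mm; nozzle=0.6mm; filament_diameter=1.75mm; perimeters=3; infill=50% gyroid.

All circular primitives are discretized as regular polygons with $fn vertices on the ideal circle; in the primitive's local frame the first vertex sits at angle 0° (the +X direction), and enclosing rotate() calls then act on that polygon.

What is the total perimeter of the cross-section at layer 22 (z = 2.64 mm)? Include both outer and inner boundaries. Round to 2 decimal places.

50.18 mm

At z = 2.64 mm: the r=8 cylinder gives a regular 32-gon of circumradius 8 (constant along its height) (perimeter = 2·32·8.000·sin(180°/32) = 50.18 mm). Overall, the cross-section is a single solid region. Total boundary length (outer) = 50.18 mm.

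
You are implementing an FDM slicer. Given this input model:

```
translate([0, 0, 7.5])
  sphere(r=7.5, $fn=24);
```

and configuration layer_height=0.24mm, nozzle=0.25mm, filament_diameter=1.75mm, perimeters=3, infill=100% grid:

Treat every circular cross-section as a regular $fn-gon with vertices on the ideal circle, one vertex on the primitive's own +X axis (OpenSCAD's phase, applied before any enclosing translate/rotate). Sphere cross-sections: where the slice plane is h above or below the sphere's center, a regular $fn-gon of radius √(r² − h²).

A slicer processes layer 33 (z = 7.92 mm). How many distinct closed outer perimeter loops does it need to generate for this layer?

1

At z = 7.92 mm: the sphere: section is a regular 24-gon, circumradius = √(r²−h²) = √(7.5²−0.42²) = 7.488. The result has 1 disconnected region.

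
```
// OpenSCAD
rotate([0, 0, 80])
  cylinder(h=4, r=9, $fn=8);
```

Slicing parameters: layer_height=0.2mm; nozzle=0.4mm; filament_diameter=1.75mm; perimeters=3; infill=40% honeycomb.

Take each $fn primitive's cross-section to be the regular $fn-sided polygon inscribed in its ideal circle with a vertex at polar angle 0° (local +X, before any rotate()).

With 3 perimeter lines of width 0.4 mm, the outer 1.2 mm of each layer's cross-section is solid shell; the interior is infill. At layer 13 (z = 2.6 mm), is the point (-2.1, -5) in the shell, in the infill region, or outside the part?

At z = 2.6 mm: the cylinder: section is a regular 8-gon, circumradius r=9; (whole slice rotated 80° about Z — lengths, areas and connectivity unchanged). Overall, the cross-section is a single solid region. Undo the 80° rotation: the query point maps to (-5.289, 1.200) in the un-rotated model frame. The nearest boundary edge runs (-6.36, 6.36)→(-9.00, 0.00); distance from the point to it = 2.97 mm. The point is inside the cross-section and 2.97 mm from the nearest boundary — more than the 1.2 mm shell width (3 × 0.4), so it's in the infill interior.

infill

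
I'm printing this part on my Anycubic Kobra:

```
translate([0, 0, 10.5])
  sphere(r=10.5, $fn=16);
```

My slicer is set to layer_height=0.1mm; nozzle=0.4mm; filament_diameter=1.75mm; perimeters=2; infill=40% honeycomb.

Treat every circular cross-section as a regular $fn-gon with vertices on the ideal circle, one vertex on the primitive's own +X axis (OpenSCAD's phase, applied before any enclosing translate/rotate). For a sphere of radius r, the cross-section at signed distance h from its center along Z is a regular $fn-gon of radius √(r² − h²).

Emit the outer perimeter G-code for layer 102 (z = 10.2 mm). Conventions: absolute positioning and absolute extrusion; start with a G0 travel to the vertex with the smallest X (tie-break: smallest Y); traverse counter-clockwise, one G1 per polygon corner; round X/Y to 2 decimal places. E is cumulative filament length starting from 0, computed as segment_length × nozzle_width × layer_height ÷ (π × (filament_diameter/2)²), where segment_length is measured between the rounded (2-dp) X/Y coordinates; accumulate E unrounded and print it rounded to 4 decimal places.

At z = 10.2 mm: the r=10.5 sphere slices to a regular 16-gon of circumradius 10.496 (√(r²−h²) with h=0.3 from center). The outline is a single polygon with 16 vertices. Extrusion per mm of travel: 0.4 × 0.1 / (π × 0.875²) = 0.016630. Accumulating E over each segment gives final E = 1.0899.

G0 X-10.50 Y0.00 Z10.20
G1 X-9.70 Y-4.02 E0.0682
G1 X-7.42 Y-7.42 E0.1362
G1 X-4.02 Y-9.70 E0.2043
G1 X0.00 Y-10.50 E0.2725
G1 X4.02 Y-9.70 E0.3406
G1 X7.42 Y-7.42 E0.4087
G1 X9.70 Y-4.02 E0.4768
G1 X10.50 Y0.00 E0.5450
G1 X9.70 Y4.02 E0.6131
G1 X7.42 Y7.42 E0.6812
G1 X4.02 Y9.70 E0.7493
G1 X0.00 Y10.50 E0.8175
G1 X-4.02 Y9.70 E0.8856
G1 X-7.42 Y7.42 E0.9537
G1 X-9.70 Y4.02 E1.0218
G1 X-10.50 Y0.00 E1.0899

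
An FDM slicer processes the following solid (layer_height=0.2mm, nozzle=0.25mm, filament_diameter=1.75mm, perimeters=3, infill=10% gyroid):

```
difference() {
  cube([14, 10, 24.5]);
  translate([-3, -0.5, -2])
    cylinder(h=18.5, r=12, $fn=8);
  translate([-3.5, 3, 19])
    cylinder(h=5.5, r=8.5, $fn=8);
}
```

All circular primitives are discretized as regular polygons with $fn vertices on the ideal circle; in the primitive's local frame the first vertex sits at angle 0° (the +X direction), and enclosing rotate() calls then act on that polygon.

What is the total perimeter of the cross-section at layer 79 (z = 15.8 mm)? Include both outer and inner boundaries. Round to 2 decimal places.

At z = 15.8 mm: the cube (footprint 14×10) is included at this height (perimeter 48.00 mm); the cylinder at (-3, -0.5): section is a regular 8-gon, circumradius r=12 (perimeter = 2·8·12.000·sin(180°/8) = 73.48 mm); the cylinder at (-3.5, 3) is not intersected at this z (z outside [19, 24.5]); Subtracting the remaining from the first: starting from the 14×10 cube, the r=12 cylinder at (-3, -0.5) partially overlaps it — only the 63.16 mm² overlap (of its 407.29 mm²) is removed, clipping the outline — boundary = 42.49 mm. Overall, the cross-section is a single solid region. Total boundary length (outer) = 42.49 mm.

42.49 mm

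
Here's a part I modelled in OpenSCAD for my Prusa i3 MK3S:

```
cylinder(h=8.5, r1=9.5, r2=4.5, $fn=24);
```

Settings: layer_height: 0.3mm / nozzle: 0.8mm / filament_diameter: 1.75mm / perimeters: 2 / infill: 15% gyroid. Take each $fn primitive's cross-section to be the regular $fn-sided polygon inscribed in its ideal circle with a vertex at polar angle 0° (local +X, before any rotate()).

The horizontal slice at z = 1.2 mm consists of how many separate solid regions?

At z = 1.2 mm: the cone contributes a regular 24-gon of circumradius 8.794 (interpolated between r1=9.5 and r2=4.5 at t=0.141). The result has 1 disconnected region.

1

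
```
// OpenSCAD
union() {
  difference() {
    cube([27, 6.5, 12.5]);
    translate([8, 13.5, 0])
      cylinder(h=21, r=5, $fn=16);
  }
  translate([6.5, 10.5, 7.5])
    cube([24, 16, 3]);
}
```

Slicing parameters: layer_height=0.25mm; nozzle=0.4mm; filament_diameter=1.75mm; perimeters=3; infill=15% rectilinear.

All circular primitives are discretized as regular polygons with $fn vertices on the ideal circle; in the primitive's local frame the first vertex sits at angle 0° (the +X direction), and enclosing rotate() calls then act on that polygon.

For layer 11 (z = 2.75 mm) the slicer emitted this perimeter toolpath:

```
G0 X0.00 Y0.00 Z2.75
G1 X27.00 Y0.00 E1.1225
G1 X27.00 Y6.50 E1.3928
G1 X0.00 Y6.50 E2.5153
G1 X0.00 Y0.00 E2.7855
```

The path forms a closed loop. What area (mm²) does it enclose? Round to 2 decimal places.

175.50 mm²

Apply the shoelace formula to the sequence of (X, Y) vertices; enclosed area = 175.50 mm².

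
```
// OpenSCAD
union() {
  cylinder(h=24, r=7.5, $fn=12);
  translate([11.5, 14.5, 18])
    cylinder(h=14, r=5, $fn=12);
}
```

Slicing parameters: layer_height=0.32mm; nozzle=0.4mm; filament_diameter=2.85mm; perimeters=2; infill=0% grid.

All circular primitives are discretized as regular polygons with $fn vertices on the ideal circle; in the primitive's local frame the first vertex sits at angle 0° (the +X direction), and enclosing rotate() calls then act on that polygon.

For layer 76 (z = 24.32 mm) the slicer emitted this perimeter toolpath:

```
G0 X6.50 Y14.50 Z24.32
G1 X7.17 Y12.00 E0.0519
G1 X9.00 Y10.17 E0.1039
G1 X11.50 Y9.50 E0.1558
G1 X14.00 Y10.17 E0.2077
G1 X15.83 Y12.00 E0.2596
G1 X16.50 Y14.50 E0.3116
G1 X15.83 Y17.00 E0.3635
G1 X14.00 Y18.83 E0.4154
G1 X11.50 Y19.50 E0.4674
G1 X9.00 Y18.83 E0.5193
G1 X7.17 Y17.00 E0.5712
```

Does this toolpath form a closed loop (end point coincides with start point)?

no

Start point (G0): (6.50, 14.50). End point (last G1): the path does not return to the start — open.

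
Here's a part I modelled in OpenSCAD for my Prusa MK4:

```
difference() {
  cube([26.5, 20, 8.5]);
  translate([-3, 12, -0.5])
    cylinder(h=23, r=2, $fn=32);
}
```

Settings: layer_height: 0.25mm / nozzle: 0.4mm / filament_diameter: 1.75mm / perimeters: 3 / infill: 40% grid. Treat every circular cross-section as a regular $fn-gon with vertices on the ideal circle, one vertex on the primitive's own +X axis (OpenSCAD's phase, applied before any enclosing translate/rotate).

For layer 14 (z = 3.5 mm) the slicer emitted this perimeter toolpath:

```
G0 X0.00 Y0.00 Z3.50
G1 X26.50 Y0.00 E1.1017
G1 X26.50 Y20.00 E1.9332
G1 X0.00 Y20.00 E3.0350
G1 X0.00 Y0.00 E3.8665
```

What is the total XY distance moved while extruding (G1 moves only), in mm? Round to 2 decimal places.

Sum the Euclidean lengths of each G1 segment: total = 93.00 mm.

93.00 mm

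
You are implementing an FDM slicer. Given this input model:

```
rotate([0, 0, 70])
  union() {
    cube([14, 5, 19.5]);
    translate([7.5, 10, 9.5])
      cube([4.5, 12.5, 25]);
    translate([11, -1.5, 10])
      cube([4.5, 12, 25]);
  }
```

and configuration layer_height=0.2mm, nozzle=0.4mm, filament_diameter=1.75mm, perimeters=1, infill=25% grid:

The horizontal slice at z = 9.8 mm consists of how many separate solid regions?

At z = 9.8 mm: the cube (footprint 14×5) is included at this height; the cube at (7.5, 10) is present — its section is the full 4.5×12.5 rectangle; the cube at (11, -1.5) does not reach this height (z outside [10, 35]); Taking the union: the 2 present regions are separate (no shared area or edge), so areas and boundary lengths simply add and each stays a separate island — 2 connected regions; (rotated 70° about Z; rotation is an isometry so areas/perimeters/island counts are preserved). The result has 2 disconnected regions.

2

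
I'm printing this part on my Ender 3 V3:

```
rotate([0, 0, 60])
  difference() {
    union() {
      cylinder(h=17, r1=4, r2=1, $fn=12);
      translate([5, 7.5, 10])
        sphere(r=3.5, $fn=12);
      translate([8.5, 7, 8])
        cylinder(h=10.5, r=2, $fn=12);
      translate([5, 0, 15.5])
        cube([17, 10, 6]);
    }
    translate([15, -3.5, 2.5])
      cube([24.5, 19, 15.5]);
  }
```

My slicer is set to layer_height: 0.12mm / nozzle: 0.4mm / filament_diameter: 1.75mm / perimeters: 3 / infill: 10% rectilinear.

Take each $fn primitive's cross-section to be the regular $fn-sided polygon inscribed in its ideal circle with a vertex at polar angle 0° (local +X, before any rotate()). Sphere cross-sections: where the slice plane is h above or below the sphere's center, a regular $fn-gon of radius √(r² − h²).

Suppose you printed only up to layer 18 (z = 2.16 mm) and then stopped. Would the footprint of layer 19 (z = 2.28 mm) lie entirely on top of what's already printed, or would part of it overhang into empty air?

entirely on top

Compare the two slices. At z = 2.16: the cone (r1=4→r2=1) has section circumradius 3.619 here — a regular 12-gon (area = (12/2)·3.619²·sin(360°/12) = 39.29 mm²); the sphere at (5, 7.5) is absent (|z−center|=7.840 > r=3.5); the cylinder at (8.5, 7) is not intersected at this z (z outside [8, 18.5]); the cube at (5, 0) does not reach this height (z outside [15.5, 21.5]); Taking the union: only the cone is present, so the union is just that shape — area = 39.29 mm²; the cube at (15, -3.5) is not intersected at this z (z outside [2.5, 18]); Subtracting the remaining from the first: none of the subtracted shapes is present at this height, so that combined region is unchanged — area = 39.29 mm²; (rotated 60° about Z; rotation is an isometry so areas/perimeters/island counts are preserved). At z = 2.28: the cone contributes a regular 12-gon of circumradius 3.598 (interpolated between r1=4 and r2=1 at t=0.134) (area = (12/2)·3.598²·sin(360°/12) = 38.83 mm²); the sphere at (5, 7.5) is absent (|z−center|=7.720 > r=3.5); the cylinder at (8.5, 7) is absent (z outside [8, 18.5]); the cube at (5, 0) is absent (z outside [15.5, 21.5]); Merging all regions: only the cone is present, so the union is just that shape — area = 38.83 mm²; the cube at (15, -3.5) does not reach this height (z outside [2.5, 18]); After the difference (first − rest): none of the subtracted shapes is present at this height, so that combined region is unchanged — area = 38.83 mm²; (whole slice rotated 60° about Z — lengths, areas and connectivity unchanged). Checking containment: the cross-section at z = 2.28 is a subset of the cross-section at z = 2.16.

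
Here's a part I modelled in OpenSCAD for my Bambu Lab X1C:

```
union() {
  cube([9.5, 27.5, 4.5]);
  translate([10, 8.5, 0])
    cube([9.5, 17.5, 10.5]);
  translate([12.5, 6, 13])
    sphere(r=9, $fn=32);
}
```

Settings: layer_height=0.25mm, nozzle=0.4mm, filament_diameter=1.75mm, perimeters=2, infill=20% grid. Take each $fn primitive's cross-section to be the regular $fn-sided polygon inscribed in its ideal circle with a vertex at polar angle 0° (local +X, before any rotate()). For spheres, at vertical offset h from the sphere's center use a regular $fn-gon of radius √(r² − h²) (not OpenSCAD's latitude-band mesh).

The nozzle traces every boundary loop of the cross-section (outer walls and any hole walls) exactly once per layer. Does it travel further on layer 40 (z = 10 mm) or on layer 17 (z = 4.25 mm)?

layer 17 (z = 4.25 mm)

Layer 40 (z = 10): the cube is not intersected at this z (z outside [0, 4.5]); the 9.5×17.5 cube at (10, 8.5) contributes its full rectangle (perimeter 54.00 mm); the sphere at (12.5, 6): section is a regular 32-gon, circumradius = √(r²−h²) = √(9²−3²) = 8.485 (perimeter = 2·32·8.485·sin(180°/32) = 53.23 mm); Combining (union): the regions partially overlap (shared area 48.57 mm²), so the edge portions inside another operand are dropped and the merged outline is re-measured after clipping — boundary = 79.11 mm. So its perimeter = 79.11 mm. Layer 17 (z = 4.25): the cube (footprint 9.5×27.5) is included at this height (perimeter 74.00 mm); the cube at (10, 8.5) is present — its section is the full 9.5×17.5 rectangle (perimeter 54.00 mm); the r=9 sphere at (12.5, 6) contributes a regular 32-gon of circumradius √(9²−8.75²) = 2.107 (perimeter = 2·32·2.107·sin(180°/32) = 13.21 mm); Taking the union: the 3 present regions are separate (no shared area or edge), so areas and boundary lengths simply add and each stays a separate island — boundary = 141.21 mm. So its perimeter = 141.21 mm. Layer 17 is larger (141.21 vs 79.11 mm).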